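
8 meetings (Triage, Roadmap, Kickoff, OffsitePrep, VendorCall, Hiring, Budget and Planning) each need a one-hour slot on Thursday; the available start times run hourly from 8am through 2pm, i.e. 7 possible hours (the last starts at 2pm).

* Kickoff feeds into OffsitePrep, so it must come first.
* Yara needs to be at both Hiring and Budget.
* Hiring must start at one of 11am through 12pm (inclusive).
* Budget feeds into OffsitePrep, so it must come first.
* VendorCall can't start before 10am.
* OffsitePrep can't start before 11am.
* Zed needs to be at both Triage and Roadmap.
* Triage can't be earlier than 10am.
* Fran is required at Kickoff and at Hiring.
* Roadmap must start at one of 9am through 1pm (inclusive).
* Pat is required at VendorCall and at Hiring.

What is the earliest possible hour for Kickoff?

Downstream work caps Kickoff at 1pm.
Kickoff at 8am is achievable: VendorCall in 10am, Kickoff in 8am, Planning in 8am, Budget in 8am, Hiring in 11am, Roadmap in 9am, OffsitePrep in 11am, Triage in 10am.

8am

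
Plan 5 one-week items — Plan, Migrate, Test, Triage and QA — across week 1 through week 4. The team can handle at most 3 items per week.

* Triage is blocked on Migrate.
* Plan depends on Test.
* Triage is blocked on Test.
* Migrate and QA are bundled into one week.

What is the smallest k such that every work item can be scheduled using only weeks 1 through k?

2

The precedence chain requires at least 2 distinct weeks.
With at most 3 per week and 5 work items, at least 2 weeks are needed.
2 works (last occupied week: week 2): for example Triage=week 2, Migrate=week 1, Plan=week 2, QA=week 1, Test=week 1.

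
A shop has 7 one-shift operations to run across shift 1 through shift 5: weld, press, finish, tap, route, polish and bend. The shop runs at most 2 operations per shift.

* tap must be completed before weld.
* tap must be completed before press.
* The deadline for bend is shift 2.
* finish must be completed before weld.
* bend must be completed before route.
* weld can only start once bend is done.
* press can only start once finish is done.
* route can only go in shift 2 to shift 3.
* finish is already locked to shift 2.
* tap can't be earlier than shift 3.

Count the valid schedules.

Splitting on weld: it can be shift 4 (19), shift 5 (29). Listing each branch's schedules as (press, finish, tap, route, polish, bend) by shift number:
weld=shift 4: (4,2,3,2,1,1) (4,2,3,2,3,1) (4,2,3,2,5,1) (4,2,3,3,1,1) (4,2,3,3,1,2) (4,2,3,3,2,1) (4,2,3,3,5,1) (4,2,3,3,5,2) (5,2,3,2,1,1) (5,2,3,2,3,1) (5,2,3,2,4,1) (5,2,3,2,5,1) (5,2,3,3,1,1) (5,2,3,3,1,2) (5,2,3,3,2,1) (5,2,3,3,4,1) (5,2,3,3,4,2) (5,2,3,3,5,1) (5,2,3,3,5,2) — 19.
weld=shift 5: (4,2,3,2,1,1) (4,2,3,2,3,1) (4,2,3,2,4,1) (4,2,3,2,5,1) (4,2,3,3,1,1) (4,2,3,3,1,2) (4,2,3,3,2,1) (4,2,3,3,4,1) (4,2,3,3,4,2) (4,2,3,3,5,1) (4,2,3,3,5,2) (5,2,3,2,1,1) (5,2,3,2,3,1) (5,2,3,2,4,1) (5,2,3,3,1,1) (5,2,3,3,1,2) (5,2,3,3,2,1) (5,2,3,3,4,1) (5,2,3,3,4,2) (5,2,4,2,1,1) (5,2,4,2,3,1) (5,2,4,2,4,1) (5,2,4,3,1,1) (5,2,4,3,1,2) (5,2,4,3,2,1) (5,2,4,3,3,1) (5,2,4,3,3,2) (5,2,4,3,4,1) (5,2,4,3,4,2) — 29.
Summing: 19 + 29 = 48.

48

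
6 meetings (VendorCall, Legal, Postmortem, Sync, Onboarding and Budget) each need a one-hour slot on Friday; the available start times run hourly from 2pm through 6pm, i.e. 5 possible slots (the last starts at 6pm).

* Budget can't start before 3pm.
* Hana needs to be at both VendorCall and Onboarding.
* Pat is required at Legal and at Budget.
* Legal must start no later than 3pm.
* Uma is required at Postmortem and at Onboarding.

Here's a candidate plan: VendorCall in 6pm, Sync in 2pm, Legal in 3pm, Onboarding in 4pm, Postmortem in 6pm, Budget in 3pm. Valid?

Invalid. Pat is required at Legal and at Budget.

Hana needs to be at both VendorCall and Onboarding — holds.
Legal must start no later than 3pm — holds.
Uma is required at Postmortem and at Onboarding — holds.
Budget can't start before 3pm — holds.
Pat is required at Legal and at Budget — violated.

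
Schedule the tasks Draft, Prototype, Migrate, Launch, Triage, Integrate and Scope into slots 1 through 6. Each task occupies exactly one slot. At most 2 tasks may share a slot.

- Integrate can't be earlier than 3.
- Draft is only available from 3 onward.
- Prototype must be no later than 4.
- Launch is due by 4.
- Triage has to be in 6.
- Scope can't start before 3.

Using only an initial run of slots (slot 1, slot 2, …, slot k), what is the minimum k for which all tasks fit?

6

With at most 2 per slot and 7 tasks, at least 4 slots are needed.
Triage can't be placed before 6, so the schedule must run through at least slot 6.
6 works (last occupied slot: 6): for example Scope in 4, Migrate in 2, Triage in 6, Launch in 1, Integrate in 3, Prototype in 1, Draft in 3.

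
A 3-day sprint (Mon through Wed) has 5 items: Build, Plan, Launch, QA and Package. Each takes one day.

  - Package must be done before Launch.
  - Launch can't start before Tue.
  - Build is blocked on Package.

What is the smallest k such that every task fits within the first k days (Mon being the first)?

The precedence chain requires at least 2 distinct days.
2 works (last occupied day: Tue): for example Package=Mon; QA=Mon; Plan=Mon; Launch=Tue; Build=Tue.

2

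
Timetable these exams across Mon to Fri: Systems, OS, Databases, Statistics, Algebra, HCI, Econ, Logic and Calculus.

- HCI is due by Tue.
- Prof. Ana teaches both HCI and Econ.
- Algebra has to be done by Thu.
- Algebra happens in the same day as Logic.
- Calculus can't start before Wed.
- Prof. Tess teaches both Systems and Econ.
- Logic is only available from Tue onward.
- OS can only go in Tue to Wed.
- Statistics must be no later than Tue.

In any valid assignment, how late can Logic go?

Thu

Logic is available from Tue; Logic must be in the same day as Algebra, which can't be after Thu, so Logic is at most Thu.
Logic at Thu is achievable: Systems=Mon; Logic=Thu; OS=Tue; HCI=Mon; Algebra=Thu; Econ=Tue; Databases=Mon; Statistics=Mon; Calculus=Wed.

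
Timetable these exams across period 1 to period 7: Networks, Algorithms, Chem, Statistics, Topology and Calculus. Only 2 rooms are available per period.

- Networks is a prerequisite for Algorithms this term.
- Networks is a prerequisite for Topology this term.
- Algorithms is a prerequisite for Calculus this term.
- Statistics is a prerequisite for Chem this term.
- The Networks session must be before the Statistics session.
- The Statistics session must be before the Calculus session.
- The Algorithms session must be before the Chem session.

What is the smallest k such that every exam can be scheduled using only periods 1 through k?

The precedence chain requires at least 3 distinct periods.
With at most 2 per period and 6 exams, at least 3 periods are needed.
Could 3 periods be enough, i.e. nothing placed later than period 3? No: Chem must come after Algorithms (at period 1 or later) → {period 2, period 3}; Algorithms must come before Chem (at period 3 or earlier) → {period 1, period 2}; Calculus must come after Algorithms (at period 1 or later) → {period 2, period 3}; Statistics must come before Calculus (at period 3 or earlier) → {period 1, period 2}; Statistics must come after Networks (at period 1 or later) → {period 2}; Networks must come before Statistics (at period 2 or earlier) → {period 1}; Topology must come after Networks (at period 1 or later) → {period 2, period 3}; Algorithms must come after Networks (at period 1 or later) → {period 2}; Chem must come after Statistics (at period 2 or later) → {period 3}; Topology can't use period 2, already full with Algorithms and Statistics (limit 2) → {period 3}; Calculus can't use period 2, already full with Algorithms and Statistics (limit 2) → {period 3}; that puts Chem, Topology and Calculus all in period 3 — more than 2 per period.
So 3 periods is not enough.
4 works (last occupied period: period 4): for example Topology in period 4, Calculus in period 3, Networks in period 1, Chem in period 3, Statistics in period 2, Algorithms in period 2.

4 periods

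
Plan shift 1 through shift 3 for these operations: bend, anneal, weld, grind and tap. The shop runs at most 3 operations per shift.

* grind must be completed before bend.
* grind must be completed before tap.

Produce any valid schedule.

anneal=shift 1, grind=shift 1, bend=shift 2, tap=shift 2, weld=shift 1

Checking: grind(shift 1) before bend(shift 2); grind(shift 1) before tap(shift 2); max 3 per shift (cap 3).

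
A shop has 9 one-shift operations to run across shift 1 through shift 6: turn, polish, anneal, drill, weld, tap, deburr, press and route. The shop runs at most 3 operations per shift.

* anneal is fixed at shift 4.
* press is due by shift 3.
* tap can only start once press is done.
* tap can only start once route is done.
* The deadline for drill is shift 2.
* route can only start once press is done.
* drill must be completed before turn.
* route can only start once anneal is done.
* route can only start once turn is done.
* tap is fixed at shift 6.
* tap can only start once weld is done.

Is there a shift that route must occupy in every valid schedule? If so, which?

shift 5

anneal is fixed at shift 4 and must come before route, so route is at least shift 5.
tap is fixed at shift 6 and must come after route, so route is at most shift 5.
So route must be shift 5.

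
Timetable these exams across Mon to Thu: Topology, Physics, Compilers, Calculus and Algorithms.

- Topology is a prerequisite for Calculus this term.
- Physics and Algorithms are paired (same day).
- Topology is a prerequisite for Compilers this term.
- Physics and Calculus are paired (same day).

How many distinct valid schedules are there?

Splitting on Topology: it can be Mon (9), Tue (4), Wed (1). Listing each branch's schedules as (Physics, Compilers, Calculus, Algorithms):
Topology=Mon: (Tue,Tue,Tue,Tue) (Tue,Wed,Tue,Tue) (Tue,Thu,Tue,Tue) (Wed,Tue,Wed,Wed) (Wed,Wed,Wed,Wed) (Wed,Thu,Wed,Wed) (Thu,Tue,Thu,Thu) (Thu,Wed,Thu,Thu) (Thu,Thu,Thu,Thu) — 9.
Topology=Tue: (Wed,Wed,Wed,Wed) (Wed,Thu,Wed,Wed) (Thu,Wed,Thu,Thu) (Thu,Thu,Thu,Thu) — 4.
Topology=Wed: (Thu,Thu,Thu,Thu) — 1.
Summing: 9 + 4 + 1 = 14.

14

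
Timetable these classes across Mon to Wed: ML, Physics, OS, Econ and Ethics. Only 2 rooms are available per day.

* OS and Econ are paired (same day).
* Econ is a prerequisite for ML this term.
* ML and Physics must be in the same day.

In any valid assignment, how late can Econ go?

Downstream work caps Econ at Tue.
Econ at Tue is achievable: ML=Wed, Ethics=Mon, OS=Tue, Physics=Wed, Econ=Tue.

Tue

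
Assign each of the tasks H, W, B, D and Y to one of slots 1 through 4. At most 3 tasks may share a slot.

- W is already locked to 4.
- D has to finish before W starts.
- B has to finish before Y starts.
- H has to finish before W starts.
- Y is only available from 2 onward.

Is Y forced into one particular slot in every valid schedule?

Y can be 2 (e.g. B in 1, D in 1, Y in 2, W in 4, H in 1) or 3 (e.g. B=1, D=1, W=4, H=1, Y=3).

No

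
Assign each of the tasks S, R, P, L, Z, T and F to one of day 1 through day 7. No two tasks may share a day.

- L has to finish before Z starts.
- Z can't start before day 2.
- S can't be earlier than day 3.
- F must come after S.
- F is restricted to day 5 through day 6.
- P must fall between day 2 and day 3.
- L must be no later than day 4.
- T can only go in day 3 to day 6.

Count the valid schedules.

Splitting on S: it can be day 3 (10), day 4 (16), day 5 (9). Listing each branch's schedules as (R, P, L, Z, T, F) by day number:
S=day 3: (1,2,4,7,5,6) (1,2,4,7,6,5) (4,2,1,7,5,6) (4,2,1,7,6,5) (5,2,1,7,4,6) (6,2,1,7,4,5) (7,2,1,4,5,6) (7,2,1,4,6,5) (7,2,1,5,4,6) (7,2,1,6,4,5) — 10.
S=day 4: (1,2,3,7,5,6) (1,2,3,7,6,5) (1,3,2,7,5,6) (1,3,2,7,6,5) (2,3,1,7,5,6) (2,3,1,7,6,5) (3,2,1,7,5,6) (3,2,1,7,6,5) (5,2,1,7,3,6) (6,2,1,7,3,5) (7,2,1,3,5,6) (7,2,1,3,6,5) (7,2,1,5,3,6) (7,2,1,6,3,5) (7,3,1,2,5,6) (7,3,1,2,6,5) — 16.
S=day 5: (1,2,3,7,4,6) (1,2,4,7,3,6) (1,3,2,7,4,6) (2,3,1,7,4,6) (3,2,1,7,4,6) (4,2,1,7,3,6) (7,2,1,3,4,6) (7,2,1,4,3,6) (7,3,1,2,4,6) — 9.
Summing: 10 + 16 + 9 = 35.

35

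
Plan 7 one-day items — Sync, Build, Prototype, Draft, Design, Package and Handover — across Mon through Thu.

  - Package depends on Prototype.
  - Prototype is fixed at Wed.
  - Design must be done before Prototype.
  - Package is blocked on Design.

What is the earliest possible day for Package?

Thu

Precedence pushes Package to at least Thu.
Package at Thu is achievable: Handover -> Mon, Build -> Mon, Sync -> Mon, Design -> Mon, Package -> Thu, Draft -> Mon, Prototype -> Wed.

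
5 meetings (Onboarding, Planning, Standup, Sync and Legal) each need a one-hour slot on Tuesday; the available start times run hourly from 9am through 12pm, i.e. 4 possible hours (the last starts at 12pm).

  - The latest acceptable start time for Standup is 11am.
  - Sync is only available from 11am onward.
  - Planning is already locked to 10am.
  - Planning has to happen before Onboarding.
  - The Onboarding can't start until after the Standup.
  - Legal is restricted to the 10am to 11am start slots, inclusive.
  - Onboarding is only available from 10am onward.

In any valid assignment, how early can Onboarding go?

11am

Onboarding is available from 10am; precedence pushes Onboarding to at least 11am.
Onboarding at 11am is achievable: Legal in 10am, Onboarding in 11am, Sync in 11am, Planning in 10am, Standup in 9am.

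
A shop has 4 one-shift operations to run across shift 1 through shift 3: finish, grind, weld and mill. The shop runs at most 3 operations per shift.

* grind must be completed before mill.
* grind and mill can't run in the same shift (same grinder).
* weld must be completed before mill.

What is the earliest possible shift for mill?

Precedence pushes mill to at least shift 2.
mill at shift 2 is achievable: finish=shift 1; weld=shift 1; mill=shift 2; grind=shift 1.

shift 2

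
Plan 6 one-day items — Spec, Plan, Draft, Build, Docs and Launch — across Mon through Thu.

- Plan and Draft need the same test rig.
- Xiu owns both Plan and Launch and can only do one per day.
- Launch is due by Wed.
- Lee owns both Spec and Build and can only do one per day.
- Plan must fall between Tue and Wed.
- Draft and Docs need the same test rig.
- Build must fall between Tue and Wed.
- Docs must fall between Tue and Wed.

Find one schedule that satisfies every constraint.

Build in Tue; Spec in Mon; Launch in Mon; Docs in Tue; Plan in Tue; Draft in Mon

Checking: Spec(Mon) != Build(Tue); Draft(Mon) != Docs(Tue); Plan(Tue) != Launch(Mon); Plan(Tue) != Draft(Mon); Build=Tue in [Tue,Wed]; Docs=Tue in [Tue,Wed]; Launch=Mon in [Mon,Wed]; Plan=Tue in [Tue,Wed].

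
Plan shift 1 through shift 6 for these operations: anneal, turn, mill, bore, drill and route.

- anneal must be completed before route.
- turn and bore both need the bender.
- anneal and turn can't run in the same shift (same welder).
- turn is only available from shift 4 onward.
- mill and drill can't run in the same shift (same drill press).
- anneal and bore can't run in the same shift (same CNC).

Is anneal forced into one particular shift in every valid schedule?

No

anneal can be shift 1 (e.g. route -> shift 2, anneal -> shift 1, bore -> shift 2, mill -> shift 1, turn -> shift 4, drill -> shift 2) or shift 2 (e.g. bore=shift 1; anneal=shift 2; route=shift 3; drill=shift 2; turn=shift 4; mill=shift 1).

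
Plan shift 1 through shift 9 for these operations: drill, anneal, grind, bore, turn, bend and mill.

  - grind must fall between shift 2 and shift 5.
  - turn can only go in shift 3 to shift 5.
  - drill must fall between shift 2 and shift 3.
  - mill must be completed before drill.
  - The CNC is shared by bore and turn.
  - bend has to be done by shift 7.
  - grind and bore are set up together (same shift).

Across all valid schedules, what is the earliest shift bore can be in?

Bore must be in the same shift as grind, which can't be before shift 2, so bore is at least shift 2; bore must be in the same shift as grind, which can't be after shift 5, so bore is at most shift 5.
bore at shift 2 is achievable: anneal -> shift 1; drill -> shift 2; bore -> shift 2; bend -> shift 1; turn -> shift 3; mill -> shift 1; grind -> shift 2.

shift 2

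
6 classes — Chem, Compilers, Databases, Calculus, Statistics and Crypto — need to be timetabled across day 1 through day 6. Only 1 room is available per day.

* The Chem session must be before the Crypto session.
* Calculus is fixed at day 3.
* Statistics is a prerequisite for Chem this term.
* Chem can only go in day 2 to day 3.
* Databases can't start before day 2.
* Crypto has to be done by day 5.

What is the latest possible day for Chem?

day 2

Chem is available from day 2; Chem's own window allows nothing later than day 3.
Chem at day 2 is achievable: Crypto in day 4, Databases in day 5, Statistics in day 1, Compilers in day 6, Chem in day 2, Calculus in day 3.
Nothing later works — the capacity limit rule out every day after day 2.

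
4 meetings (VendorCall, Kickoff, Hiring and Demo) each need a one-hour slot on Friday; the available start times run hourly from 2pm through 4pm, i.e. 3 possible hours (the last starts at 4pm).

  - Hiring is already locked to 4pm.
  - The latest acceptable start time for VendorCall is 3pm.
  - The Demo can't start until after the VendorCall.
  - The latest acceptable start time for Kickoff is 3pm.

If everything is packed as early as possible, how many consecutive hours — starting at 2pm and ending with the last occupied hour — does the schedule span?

The precedence chain requires at least 2 distinct hours.
Hiring can't be placed before 4pm — that is hour 3 counting from 2pm — so the schedule must run through at least 3 hours.
3 works (last occupied hour: 4pm): for example Demo=3pm, VendorCall=2pm, Kickoff=2pm, Hiring=4pm.

3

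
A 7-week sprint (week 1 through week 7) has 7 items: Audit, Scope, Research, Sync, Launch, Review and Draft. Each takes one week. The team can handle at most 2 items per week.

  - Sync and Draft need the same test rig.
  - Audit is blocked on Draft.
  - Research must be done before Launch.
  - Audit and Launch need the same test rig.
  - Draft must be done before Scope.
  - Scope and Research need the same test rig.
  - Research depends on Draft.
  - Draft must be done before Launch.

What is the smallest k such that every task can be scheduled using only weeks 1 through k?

4

The precedence chain requires at least 3 distinct weeks.
With at most 2 per week and 7 tasks, at least 4 weeks are needed.
4 works (last occupied week: week 4): for example Review=week 1; Launch=week 3; Sync=week 4; Audit=week 2; Scope=week 3; Draft=week 1; Research=week 2.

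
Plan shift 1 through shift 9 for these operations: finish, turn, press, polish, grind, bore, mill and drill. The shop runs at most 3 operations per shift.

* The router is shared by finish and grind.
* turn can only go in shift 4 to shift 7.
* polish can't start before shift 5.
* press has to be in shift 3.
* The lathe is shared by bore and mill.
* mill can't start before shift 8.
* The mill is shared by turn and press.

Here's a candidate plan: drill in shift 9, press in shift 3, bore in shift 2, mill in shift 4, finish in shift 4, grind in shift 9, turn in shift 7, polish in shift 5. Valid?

The shop runs at most 3 operations per shift — holds.
polish can't start before shift 5 — holds.
press has to be in shift 3 — holds.
mill can't start before shift 8 — violated.
turn can only go in shift 4 to shift 7 — holds.
The lathe is shared by bore and mill — holds.
The router is shared by finish and grind — holds.
The mill is shared by turn and press — holds.

Invalid. mill can't start before shift 8.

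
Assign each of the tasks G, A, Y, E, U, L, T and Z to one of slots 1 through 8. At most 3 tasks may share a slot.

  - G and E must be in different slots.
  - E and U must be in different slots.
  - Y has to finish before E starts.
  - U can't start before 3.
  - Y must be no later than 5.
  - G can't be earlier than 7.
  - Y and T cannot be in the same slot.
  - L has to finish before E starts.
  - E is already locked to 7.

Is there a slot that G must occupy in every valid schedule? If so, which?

8

G's window is 7–8.
E is fixed at 7, and G can't share a slot with E.
So G must be 8.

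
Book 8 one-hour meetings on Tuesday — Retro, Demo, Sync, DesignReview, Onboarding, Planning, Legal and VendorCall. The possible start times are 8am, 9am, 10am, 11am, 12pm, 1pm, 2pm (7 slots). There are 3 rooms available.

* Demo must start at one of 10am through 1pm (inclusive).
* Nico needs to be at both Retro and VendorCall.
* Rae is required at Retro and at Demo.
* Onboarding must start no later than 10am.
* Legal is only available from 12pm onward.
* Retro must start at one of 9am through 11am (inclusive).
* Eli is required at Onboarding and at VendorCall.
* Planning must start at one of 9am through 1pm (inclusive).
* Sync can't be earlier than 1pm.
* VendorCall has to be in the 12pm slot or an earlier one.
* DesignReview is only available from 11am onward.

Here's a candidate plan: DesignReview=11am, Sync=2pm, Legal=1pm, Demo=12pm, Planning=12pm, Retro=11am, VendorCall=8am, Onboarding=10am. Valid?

Yes

Nico needs to be at both Retro and VendorCall — holds.
There are 3 rooms available — holds.
Rae is required at Retro and at Demo — holds.
Onboarding must start no later than 10am — holds.
Planning must start at one of 9am through 1pm (inclusive) — holds.
Retro must start at one of 9am through 11am (inclusive) — holds.
VendorCall has to be in the 12pm slot or an earlier one — holds.
DesignReview is only available from 11am onward — holds.
Legal is only available from 12pm onward — holds.
Eli is required at Onboarding and at VendorCall — holds.
Demo must start at one of 10am through 1pm (inclusive) — holds.
Sync can't be earlier than 1pm — holds.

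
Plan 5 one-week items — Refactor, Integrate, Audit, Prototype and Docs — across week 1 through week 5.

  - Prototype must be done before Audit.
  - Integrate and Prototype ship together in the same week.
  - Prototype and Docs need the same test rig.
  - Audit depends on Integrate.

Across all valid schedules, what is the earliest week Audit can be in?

week 2

Precedence pushes Audit to at least week 2.
Audit at week 2 is achievable: Refactor=week 1; Docs=week 2; Integrate=week 1; Audit=week 2; Prototype=week 1.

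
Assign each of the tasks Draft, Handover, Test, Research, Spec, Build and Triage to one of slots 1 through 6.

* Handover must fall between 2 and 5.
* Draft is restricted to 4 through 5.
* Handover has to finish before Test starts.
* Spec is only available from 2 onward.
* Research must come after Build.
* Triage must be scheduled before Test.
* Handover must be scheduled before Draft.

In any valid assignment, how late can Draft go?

5

Draft is available from 4; Draft's own window allows nothing later than 5.
Draft at 5 is achievable: Research=2, Test=3, Handover=2, Draft=5, Triage=1, Spec=2, Build=1.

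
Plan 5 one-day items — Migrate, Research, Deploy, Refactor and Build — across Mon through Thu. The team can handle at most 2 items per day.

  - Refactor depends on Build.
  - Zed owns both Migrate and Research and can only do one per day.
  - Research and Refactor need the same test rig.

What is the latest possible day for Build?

Downstream work caps Build at Wed.
Build at Wed is achievable: Build=Wed, Migrate=Mon, Deploy=Mon, Research=Tue, Refactor=Thu.

Wed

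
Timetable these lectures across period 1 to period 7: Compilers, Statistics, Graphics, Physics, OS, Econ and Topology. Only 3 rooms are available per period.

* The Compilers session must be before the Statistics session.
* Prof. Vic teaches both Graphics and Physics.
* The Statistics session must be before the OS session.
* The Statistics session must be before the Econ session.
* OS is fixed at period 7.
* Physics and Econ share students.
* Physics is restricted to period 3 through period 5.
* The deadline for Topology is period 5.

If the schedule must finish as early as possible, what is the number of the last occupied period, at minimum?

7

The precedence chain requires at least 3 distinct periods.
With at most 3 per period and 7 lectures, at least 3 periods are needed.
OS can't be placed before period 7, so the schedule must run through at least period 7.
7 works (last occupied period: period 7): for example Statistics -> period 2; Econ -> period 4; Graphics -> period 1; Physics -> period 3; Topology -> period 1; Compilers -> period 1; OS -> period 7.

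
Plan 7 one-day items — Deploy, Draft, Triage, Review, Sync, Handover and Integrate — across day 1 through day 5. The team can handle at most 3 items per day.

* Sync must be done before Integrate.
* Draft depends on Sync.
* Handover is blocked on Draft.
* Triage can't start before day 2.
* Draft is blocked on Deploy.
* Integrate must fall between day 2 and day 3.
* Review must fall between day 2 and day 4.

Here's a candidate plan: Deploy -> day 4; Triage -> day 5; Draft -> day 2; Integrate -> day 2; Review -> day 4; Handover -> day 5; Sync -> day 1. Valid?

Draft is blocked on Deploy — violated.
Integrate must fall between day 2 and day 3 — holds.
Review must fall between day 2 and day 4 — holds.
Sync must be done before Integrate — holds.
Triage can't start before day 2 — holds.
Handover is blocked on Draft — holds.
The team can handle at most 3 items per day — holds.
Draft depends on Sync — holds.

Invalid. Draft is blocked on Deploy.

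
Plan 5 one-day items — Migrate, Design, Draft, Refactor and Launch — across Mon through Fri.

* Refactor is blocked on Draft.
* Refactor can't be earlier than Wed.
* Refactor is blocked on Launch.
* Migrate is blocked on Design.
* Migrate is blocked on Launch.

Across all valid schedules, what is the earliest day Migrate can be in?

Tue

Precedence pushes Migrate to at least Tue.
Migrate at Tue is achievable: Refactor -> Wed, Draft -> Mon, Design -> Mon, Migrate -> Tue, Launch -> Mon.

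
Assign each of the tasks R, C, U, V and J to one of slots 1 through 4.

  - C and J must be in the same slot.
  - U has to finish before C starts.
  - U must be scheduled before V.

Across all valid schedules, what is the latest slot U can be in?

3

Downstream work caps U at 3.
U at 3 is achievable: R in 1, C in 4, V in 4, U in 3, J in 4.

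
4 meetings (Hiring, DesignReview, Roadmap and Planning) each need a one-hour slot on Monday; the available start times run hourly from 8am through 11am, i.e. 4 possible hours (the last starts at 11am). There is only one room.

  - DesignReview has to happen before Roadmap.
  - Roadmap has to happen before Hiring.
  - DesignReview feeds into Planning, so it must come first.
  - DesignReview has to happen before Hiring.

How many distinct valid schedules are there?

3

Enumerating: Roadmap=9am, DesignReview=8am, Hiring=10am, Planning=11am | Planning in 10am, Hiring in 11am, DesignReview in 8am, Roadmap in 9am | DesignReview -> 8am; Planning -> 9am; Roadmap -> 10am; Hiring -> 11am.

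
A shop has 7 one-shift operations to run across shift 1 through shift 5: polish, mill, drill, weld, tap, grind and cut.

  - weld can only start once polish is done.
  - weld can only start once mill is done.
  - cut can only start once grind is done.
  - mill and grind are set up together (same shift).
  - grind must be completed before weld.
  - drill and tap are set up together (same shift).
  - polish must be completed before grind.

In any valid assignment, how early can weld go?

Precedence pushes weld to at least shift 3.
weld at shift 3 is achievable: weld in shift 3; mill in shift 2; polish in shift 1; tap in shift 1; drill in shift 1; grind in shift 2; cut in shift 3.

shift 3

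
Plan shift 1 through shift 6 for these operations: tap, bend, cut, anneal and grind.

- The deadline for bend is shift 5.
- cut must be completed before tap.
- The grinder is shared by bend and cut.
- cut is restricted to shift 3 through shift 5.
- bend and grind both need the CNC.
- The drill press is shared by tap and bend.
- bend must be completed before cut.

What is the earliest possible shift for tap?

shift 4

Precedence pushes tap to at least shift 4.
tap at shift 4 is achievable: tap in shift 4; anneal in shift 1; bend in shift 1; cut in shift 3; grind in shift 2.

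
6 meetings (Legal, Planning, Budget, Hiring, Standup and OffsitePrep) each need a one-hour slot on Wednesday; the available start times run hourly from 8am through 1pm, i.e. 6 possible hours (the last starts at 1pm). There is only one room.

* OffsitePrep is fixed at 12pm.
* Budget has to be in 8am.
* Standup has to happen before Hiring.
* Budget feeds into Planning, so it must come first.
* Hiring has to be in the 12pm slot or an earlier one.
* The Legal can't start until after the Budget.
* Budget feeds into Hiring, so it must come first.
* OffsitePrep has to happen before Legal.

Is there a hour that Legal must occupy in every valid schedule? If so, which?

1pm

Precedence pushes Legal to at least 1pm.
So Legal is pinned to 1pm.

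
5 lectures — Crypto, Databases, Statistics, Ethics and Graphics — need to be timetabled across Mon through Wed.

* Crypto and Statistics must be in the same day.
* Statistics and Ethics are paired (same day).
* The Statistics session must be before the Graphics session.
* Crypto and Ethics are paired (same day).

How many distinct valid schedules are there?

9

Splitting on Crypto: it can be Mon (6), Tue (3). Listing each branch's schedules as (Databases, Statistics, Ethics, Graphics):
Crypto=Mon: (Mon,Mon,Mon,Tue) (Mon,Mon,Mon,Wed) (Tue,Mon,Mon,Tue) (Tue,Mon,Mon,Wed) (Wed,Mon,Mon,Tue) (Wed,Mon,Mon,Wed) — 6.
Crypto=Tue: (Mon,Tue,Tue,Wed) (Tue,Tue,Tue,Wed) (Wed,Tue,Tue,Wed) — 3.
Summing: 6 + 3 = 9.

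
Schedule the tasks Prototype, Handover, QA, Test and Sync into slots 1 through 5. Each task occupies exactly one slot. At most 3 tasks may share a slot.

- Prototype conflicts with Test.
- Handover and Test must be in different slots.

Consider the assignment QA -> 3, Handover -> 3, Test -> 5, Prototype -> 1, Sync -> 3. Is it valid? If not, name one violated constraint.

Yes

Prototype conflicts with Test — holds.
At most 3 tasks may share a slot — holds.
Handover and Test must be in different slots — holds.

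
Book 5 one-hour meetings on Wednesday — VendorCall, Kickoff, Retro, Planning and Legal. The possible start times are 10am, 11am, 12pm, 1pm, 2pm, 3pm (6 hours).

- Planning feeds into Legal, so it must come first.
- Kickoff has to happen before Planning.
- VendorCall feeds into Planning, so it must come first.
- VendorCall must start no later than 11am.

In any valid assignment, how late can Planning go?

Precedence pushes Planning to at least 11am; downstream work caps Planning at 2pm.
Planning at 2pm is achievable: Legal=3pm; Kickoff=10am; VendorCall=10am; Retro=10am; Planning=2pm.

2pm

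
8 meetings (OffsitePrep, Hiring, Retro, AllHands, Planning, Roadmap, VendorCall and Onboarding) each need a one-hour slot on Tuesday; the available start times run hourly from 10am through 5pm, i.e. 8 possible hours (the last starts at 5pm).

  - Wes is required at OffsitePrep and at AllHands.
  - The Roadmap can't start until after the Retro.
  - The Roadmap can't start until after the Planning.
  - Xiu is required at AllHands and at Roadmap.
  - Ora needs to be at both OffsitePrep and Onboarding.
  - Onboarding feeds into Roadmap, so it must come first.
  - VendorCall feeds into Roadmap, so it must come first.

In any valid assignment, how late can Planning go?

Downstream work caps Planning at 4pm.
Planning at 4pm is achievable: Roadmap=5pm; Onboarding=10am; Retro=10am; Hiring=10am; OffsitePrep=11am; VendorCall=10am; Planning=4pm; AllHands=10am.

4pm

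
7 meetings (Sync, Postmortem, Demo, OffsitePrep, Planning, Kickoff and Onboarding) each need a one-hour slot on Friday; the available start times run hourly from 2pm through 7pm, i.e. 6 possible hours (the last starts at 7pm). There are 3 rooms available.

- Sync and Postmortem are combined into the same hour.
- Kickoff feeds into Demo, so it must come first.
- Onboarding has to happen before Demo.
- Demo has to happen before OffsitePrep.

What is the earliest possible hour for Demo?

Precedence pushes Demo to at least 3pm; downstream work caps Demo at 6pm.
Demo at 3pm is achievable: Kickoff -> 2pm; OffsitePrep -> 4pm; Postmortem -> 3pm; Demo -> 3pm; Planning -> 2pm; Sync -> 3pm; Onboarding -> 2pm.

3pm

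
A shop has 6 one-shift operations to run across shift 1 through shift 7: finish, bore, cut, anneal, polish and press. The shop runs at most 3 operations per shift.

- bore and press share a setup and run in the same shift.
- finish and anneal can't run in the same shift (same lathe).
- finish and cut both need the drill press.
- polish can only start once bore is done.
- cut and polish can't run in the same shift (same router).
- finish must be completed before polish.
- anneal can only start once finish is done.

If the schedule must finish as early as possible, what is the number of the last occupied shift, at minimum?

The precedence chain requires at least 2 distinct shifts.
With at most 3 per shift and 6 operations, at least 2 shifts are needed.
Could 2 shifts be enough, i.e. nothing placed later than shift 2? No: polish must come after bore (at shift 1 or later) → {shift 2}; finish must come before polish (at shift 2 or earlier) → {shift 1}; cut can't share with polish (shift 2) → {shift 1}; cut can't share with finish (shift 1) → nothing is left.
So 2 shifts is not enough.
3 works (last occupied shift: shift 3): for example press=shift 1; cut=shift 3; finish=shift 1; bore=shift 1; anneal=shift 2; polish=shift 2.

shift 3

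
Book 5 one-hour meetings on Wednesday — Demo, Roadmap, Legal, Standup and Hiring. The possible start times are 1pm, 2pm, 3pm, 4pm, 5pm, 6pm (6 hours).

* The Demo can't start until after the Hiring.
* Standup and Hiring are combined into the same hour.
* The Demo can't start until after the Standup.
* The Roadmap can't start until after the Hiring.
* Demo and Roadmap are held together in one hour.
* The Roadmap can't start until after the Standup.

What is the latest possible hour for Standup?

5pm

Downstream work caps Standup at 5pm.
Standup at 5pm is achievable: Standup=5pm, Demo=6pm, Hiring=5pm, Legal=1pm, Roadmap=6pm.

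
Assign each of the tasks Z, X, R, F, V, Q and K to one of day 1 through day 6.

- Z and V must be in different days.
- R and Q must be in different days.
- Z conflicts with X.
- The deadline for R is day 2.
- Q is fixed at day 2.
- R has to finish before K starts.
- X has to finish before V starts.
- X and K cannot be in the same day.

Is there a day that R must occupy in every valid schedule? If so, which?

day 1

R's window is day 1–day 2.
Q is fixed at day 2, and R can't share a day with Q.
So R must be day 1.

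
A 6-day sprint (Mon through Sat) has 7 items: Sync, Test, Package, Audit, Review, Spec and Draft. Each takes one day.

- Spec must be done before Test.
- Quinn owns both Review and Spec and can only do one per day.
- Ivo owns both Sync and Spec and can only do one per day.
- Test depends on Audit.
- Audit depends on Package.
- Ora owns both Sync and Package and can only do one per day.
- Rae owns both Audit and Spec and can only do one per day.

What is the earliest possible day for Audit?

Precedence pushes Audit to at least Tue; downstream work caps Audit at Fri.
Audit at Tue is achievable: Package in Mon; Draft in Mon; Audit in Tue; Spec in Mon; Review in Tue; Test in Wed; Sync in Tue.

Tue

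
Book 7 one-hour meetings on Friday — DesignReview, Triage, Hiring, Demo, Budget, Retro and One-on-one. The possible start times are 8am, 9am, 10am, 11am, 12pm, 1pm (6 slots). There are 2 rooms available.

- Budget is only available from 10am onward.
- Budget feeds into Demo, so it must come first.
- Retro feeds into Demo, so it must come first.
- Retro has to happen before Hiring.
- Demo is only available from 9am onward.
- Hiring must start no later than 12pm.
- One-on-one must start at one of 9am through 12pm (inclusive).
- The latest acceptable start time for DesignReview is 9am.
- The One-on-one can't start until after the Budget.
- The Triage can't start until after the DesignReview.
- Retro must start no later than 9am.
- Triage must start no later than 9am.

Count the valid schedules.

Splitting on Hiring: it can be 9am (8), 10am (16), 11am (14), 12pm (12). Listing each branch's schedules as (DesignReview, Triage, Demo, Budget, Retro, One-on-one):
Hiring=9am: (8am,9am,11am,10am,8am,11am) (8am,9am,11am,10am,8am,12pm) (8am,9am,12pm,10am,8am,11am) (8am,9am,12pm,10am,8am,12pm) (8am,9am,12pm,11am,8am,12pm) (8am,9am,1pm,10am,8am,11am) (8am,9am,1pm,10am,8am,12pm) (8am,9am,1pm,11am,8am,12pm) — 8.
Hiring=10am: (8am,9am,11am,10am,8am,11am) (8am,9am,11am,10am,8am,12pm) (8am,9am,11am,10am,9am,11am) (8am,9am,11am,10am,9am,12pm) (8am,9am,12pm,10am,8am,11am) (8am,9am,12pm,10am,8am,12pm) (8am,9am,12pm,10am,9am,11am) (8am,9am,12pm,10am,9am,12pm) (8am,9am,12pm,11am,8am,12pm) (8am,9am,12pm,11am,9am,12pm) (8am,9am,1pm,10am,8am,11am) (8am,9am,1pm,10am,8am,12pm) (8am,9am,1pm,10am,9am,11am) (8am,9am,1pm,10am,9am,12pm) (8am,9am,1pm,11am,8am,12pm) (8am,9am,1pm,11am,9am,12pm) — 16.
Hiring=11am: (8am,9am,11am,10am,8am,12pm) (8am,9am,11am,10am,9am,12pm) (8am,9am,12pm,10am,8am,11am) (8am,9am,12pm,10am,8am,12pm) (8am,9am,12pm,10am,9am,11am) (8am,9am,12pm,10am,9am,12pm) (8am,9am,12pm,11am,8am,12pm) (8am,9am,12pm,11am,9am,12pm) (8am,9am,1pm,10am,8am,11am) (8am,9am,1pm,10am,8am,12pm) (8am,9am,1pm,10am,9am,11am) (8am,9am,1pm,10am,9am,12pm) (8am,9am,1pm,11am,8am,12pm) (8am,9am,1pm,11am,9am,12pm) — 14.
Hiring=12pm: (8am,9am,11am,10am,8am,11am) (8am,9am,11am,10am,8am,12pm) (8am,9am,11am,10am,9am,11am) (8am,9am,11am,10am,9am,12pm) (8am,9am,12pm,10am,8am,11am) (8am,9am,12pm,10am,9am,11am) (8am,9am,1pm,10am,8am,11am) (8am,9am,1pm,10am,8am,12pm) (8am,9am,1pm,10am,9am,11am) (8am,9am,1pm,10am,9am,12pm) (8am,9am,1pm,11am,8am,12pm) (8am,9am,1pm,11am,9am,12pm) — 12.
Summing: 8 + 16 + 14 + 12 = 50.

50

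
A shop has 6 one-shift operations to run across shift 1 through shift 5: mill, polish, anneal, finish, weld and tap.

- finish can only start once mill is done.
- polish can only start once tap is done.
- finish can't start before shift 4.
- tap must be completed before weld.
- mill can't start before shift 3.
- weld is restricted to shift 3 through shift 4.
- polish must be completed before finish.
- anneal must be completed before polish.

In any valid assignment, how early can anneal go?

shift 1

Downstream work caps anneal at shift 3.
anneal at shift 1 is achievable: tap -> shift 1; anneal -> shift 1; finish -> shift 4; weld -> shift 3; mill -> shift 3; polish -> shift 2.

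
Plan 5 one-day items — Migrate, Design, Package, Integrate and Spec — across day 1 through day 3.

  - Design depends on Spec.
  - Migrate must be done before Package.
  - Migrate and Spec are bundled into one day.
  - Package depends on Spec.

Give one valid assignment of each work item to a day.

Package=day 2, Integrate=day 1, Spec=day 1, Design=day 2, Migrate=day 1

Checking: Migrate(day 1) before Package(day 2); Spec(day 1) before Package(day 2); Spec(day 1) before Design(day 2); Migrate = Spec = day 1.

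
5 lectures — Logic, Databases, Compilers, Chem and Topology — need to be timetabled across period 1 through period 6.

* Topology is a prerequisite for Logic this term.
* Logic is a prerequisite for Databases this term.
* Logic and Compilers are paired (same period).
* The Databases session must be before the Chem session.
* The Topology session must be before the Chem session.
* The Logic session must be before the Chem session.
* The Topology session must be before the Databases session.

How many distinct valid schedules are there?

15

Splitting on Logic: it can be period 2 (6), period 3 (6), period 4 (3). Listing each branch's schedules as (Databases, Compilers, Chem, Topology) by period number:
Logic=period 2: (3,2,4,1) (3,2,5,1) (3,2,6,1) (4,2,5,1) (4,2,6,1) (5,2,6,1) — 6.
Logic=period 3: (4,3,5,1) (4,3,5,2) (4,3,6,1) (4,3,6,2) (5,3,6,1) (5,3,6,2) — 6.
Logic=period 4: (5,4,6,1) (5,4,6,2) (5,4,6,3) — 3.
Summing: 6 + 6 + 3 = 15.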